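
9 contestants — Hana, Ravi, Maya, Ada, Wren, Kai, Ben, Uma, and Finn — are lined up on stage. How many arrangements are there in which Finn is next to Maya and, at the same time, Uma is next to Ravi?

20160

Treat {Finn,Maya} as one block (2 orders) and {Uma,Ravi} as another (2 orders).
That leaves 7 units to arrange: 2 × 2 × 7! = 4 × 5040 = 20160.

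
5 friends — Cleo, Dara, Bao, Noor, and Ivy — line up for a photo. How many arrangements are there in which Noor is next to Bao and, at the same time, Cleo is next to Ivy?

24

Treat {Noor,Bao} as one block (2 orders) and {Cleo,Ivy} as another (2 orders).
That leaves 3 units to arrange: 2 × 2 × 3! = 4 × 6 = 24.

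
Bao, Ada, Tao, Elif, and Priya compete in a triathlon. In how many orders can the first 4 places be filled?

120

This is an ordered selection of 4 from 5: P(5,4).
That gives 5 × 4 × 3 × 2 = 120.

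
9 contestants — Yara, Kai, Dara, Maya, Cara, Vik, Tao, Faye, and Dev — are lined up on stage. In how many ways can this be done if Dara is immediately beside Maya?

Treat {Dara, Maya} as a single unit. There are 8 units to order, and the pair itself can be ordered 2 ways.
So the count is 2·(8)! = 80640.

80640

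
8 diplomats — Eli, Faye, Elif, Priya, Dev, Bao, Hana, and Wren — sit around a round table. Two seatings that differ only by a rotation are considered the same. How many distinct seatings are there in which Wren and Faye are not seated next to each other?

3600

Without the restriction there are (7)! = 5040 seatings.
Seatings with Wren beside Faye: treat them as a block with 2 internal orders, giving 2 × (6)! = 1440.
Subtracting, 5040 − 1440 = 3600.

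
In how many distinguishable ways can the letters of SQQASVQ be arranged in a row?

420

The 7 letters of SQQASVQ have repeats: Q appearing 3 times and S appearing twice.
Dividing 7! = 5040 by 3!·2! = 12 for the repeated letters gives 420.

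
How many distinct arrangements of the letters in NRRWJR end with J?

Fix J in the last position and arrange the remaining 5 letters.
Those 5 letters have R appearing 3 times, giving (5)!/(3!) = 20.

20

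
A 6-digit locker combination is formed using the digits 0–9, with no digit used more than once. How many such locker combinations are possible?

151200

This is a permutation of 6 out of 10: P(10,6) = 10!/4!.
That product is 10 × 9 × 8 × 7 × 6 × 5 = 151200.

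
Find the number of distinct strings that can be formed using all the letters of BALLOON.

1260

BALLOON has 7 letters with L appearing twice and O appearing twice.
So there are 7! / (2!·2!) = 1260 distinguishable arrangements.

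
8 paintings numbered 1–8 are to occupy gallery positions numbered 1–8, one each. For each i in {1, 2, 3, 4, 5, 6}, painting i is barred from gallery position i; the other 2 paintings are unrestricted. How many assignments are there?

Let Aᵢ (for 1 ≤ i ≤ 6) be the placements that put painting i in its forbidden gallery position. Any j of these fix j positions, leaving (8−j)! ways to fill the rest, and there are C(6,j) ways to pick which j.
By inclusion–exclusion, the number of valid placements is Σ_{j=0}^{6} (−1)^j C(6,j)·(8−j)!.
Computing: 40320 − 30240 + 10800 − 2400 + 360 − 36 + 2 = 18806.

18806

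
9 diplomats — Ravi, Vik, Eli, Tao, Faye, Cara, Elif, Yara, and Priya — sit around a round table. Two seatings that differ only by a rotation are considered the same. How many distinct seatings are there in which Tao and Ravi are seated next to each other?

Glue Tao and Ravi into a block (2 internal orders). Seating 8 units around a circle gives (7)! arrangements.
So 2 × (7)! = 2 × 5040 = 10080.

10080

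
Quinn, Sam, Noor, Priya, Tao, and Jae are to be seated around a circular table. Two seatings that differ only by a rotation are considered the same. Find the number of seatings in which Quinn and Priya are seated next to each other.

Treat {Quinn, Priya} as one unit (2 internal orders) and seat the resulting 5 units around the table: (4)! circular arrangements.
So 2 × (4)! = 2 × 24 = 48.

48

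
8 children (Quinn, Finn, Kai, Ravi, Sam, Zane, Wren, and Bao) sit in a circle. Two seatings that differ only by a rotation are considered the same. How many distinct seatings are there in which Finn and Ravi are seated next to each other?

1440

Treat {Finn, Ravi} as one unit (2 internal orders) and seat the resulting 7 units around the table: (6)! circular arrangements.
So 2 × (6)! = 2 × 720 = 1440.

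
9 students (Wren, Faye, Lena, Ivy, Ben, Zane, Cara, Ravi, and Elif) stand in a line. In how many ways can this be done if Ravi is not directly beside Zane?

282240

Of the 9! = 362880 arrangements, those with Ravi and Zane adjacent number 2 × 8! = 80640 (treat the pair as a block with 2 internal orders).
Complementary counting: 362880 − 80640 = 282240.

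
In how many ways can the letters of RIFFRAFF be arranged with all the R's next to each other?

210

Treat the 2 copies of R as a single block. The multiset to arrange is then {RR, A, F, F, F, F, I}, 7 items in all.
That gives (7)!/(4!) = 210 arrangements.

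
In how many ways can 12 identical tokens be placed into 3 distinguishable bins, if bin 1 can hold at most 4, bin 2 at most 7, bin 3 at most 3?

6

Ignoring the caps, the number of non-negative solutions to x_1+…+x_3 = 12 is C(14,2) = 91.
Subtract solutions that violate a single cap (substitute x_i' = x_i − (cap_i+1)): x_1 ≥ 5 gives C(9,2) = 36; x_2 ≥ 8 gives C(6,2) = 15; x_3 ≥ 4 gives C(10,2) = 45. Together 96.
Add back pairs where two caps are both exceeded: 0 + 10 + 1 = 11.
By inclusion–exclusion the count is 91 − 96 + 11 = 6.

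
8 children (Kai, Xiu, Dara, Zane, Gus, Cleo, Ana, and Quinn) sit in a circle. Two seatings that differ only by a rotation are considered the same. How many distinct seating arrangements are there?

Around a circle, 8 distinct people have 8!/8 = (7)! = 5040 rotationally distinct seatings.

5040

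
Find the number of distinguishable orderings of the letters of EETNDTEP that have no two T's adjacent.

2520

Total arrangements of EETNDTEP: 8!/(3!·2!) = 3360.
Arrangements with the T's together: treat TT as one letter, giving (7)!/(3!) = 840.
Subtracting, 3360 − 840 = 2520 arrangements keep the T's apart.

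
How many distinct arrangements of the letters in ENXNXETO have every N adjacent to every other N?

1260

Treat the 2 copies of N as a single block. The multiset to arrange is then {NN, E, E, O, T, X, X}, 7 items in all.
That gives (7)!/(2!·2!) = 1260 arrangements.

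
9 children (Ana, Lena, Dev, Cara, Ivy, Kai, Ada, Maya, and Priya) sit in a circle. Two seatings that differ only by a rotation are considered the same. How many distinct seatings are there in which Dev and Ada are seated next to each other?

10080

Glue Dev and Ada into a block (2 internal orders). Seating 8 units around a circle gives (7)! arrangements.
So 2 × (7)! = 2 × 5040 = 10080.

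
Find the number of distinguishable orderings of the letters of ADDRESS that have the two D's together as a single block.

360

Treat the 2 copies of D as a single block. The multiset to arrange is then {DD, A, E, R, S, S}, 6 items in all.
That gives (6)!/(2!) = 360 arrangements.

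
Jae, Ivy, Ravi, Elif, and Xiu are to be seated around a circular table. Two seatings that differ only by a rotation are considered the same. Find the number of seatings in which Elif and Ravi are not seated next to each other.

All circular seatings of 5 people number (4)! = 24.
Those with Elif next to Ravi: fuse the pair into one unit and seat 4 units around a circle — 2·(3)! = 12.
Subtracting, 24 − 12 = 12.

12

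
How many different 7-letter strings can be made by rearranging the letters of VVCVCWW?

The 7 letters of VVCVCWW have repeats: C appearing twice, V appearing 3 times, and W appearing twice.
So there are 7! / (3!·2!·2!) = 210 distinguishable arrangements.

210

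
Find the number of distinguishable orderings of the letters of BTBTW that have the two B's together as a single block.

Treat the 2 copies of B as a single block. The multiset to arrange is then {BB, T, T, W}, 4 items in all.
That gives (4)!/(2!) = 12 arrangements.

12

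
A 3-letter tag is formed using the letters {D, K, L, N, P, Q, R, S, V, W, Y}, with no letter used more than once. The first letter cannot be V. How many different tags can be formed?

The first letter has 11−1 = 10 choices (anything except V).
The remaining 2 letters are filled from the other 10 symbols without repetition: 10 × 9 = 90.
Total: 10 × 90 = 900.

900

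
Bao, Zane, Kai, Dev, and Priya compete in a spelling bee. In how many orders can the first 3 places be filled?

There are 5 choices for 1st place, 4 for 2nd, and 3 for 3rd.
That gives 5 × 4 × 3 = 60.

60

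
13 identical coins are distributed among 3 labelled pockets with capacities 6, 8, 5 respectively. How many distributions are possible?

Ignoring the caps, the number of non-negative solutions to x_1+…+x_3 = 13 is C(15,2) = 105.
Subtract solutions that violate a single cap (substitute x_i' = x_i − (cap_i+1)): x_1 ≥ 7 gives C(8,2) = 28; x_2 ≥ 9 gives C(6,2) = 15; x_3 ≥ 6 gives C(9,2) = 36. Together 79.
Add back pairs where two caps are both exceeded: 0 + 1 + 0 = 1.
By inclusion–exclusion the count is 105 − 79 + 1 = 27.

27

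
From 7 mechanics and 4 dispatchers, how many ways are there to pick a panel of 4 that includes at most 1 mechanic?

29

Split by how many mechanics are chosen (0 through 1).
Sum: C(7,0)·C(4,4) + C(7,1)·C(4,3) = 1 + 28 = 29.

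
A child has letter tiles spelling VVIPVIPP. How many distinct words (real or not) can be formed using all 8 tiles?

560

VVIPVIPP has 8 letters with I appearing twice, P appearing 3 times, and V appearing 3 times.
Dividing 8! = 40320 by 3!·3!·2! = 72 for the repeated letters gives 560.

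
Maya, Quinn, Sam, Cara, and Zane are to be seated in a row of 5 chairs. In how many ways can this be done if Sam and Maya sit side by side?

48

Glue Sam and Maya into one block (2 internal orders), leaving 4 units to arrange in a row.
So the count is 2·(4)! = 48.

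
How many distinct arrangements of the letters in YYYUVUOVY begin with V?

Fix V in the first position and arrange the remaining 8 letters.
Those 8 letters have U appearing twice and Y appearing 4 times, giving (8)!/(4!·2!) = 840.

840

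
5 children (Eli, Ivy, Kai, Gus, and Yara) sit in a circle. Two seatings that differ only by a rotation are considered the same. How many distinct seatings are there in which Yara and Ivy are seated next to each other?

Glue Yara and Ivy into a block (2 internal orders). Seating 4 units around a circle gives (3)! arrangements.
So 2 × (3)! = 2 × 6 = 12.

12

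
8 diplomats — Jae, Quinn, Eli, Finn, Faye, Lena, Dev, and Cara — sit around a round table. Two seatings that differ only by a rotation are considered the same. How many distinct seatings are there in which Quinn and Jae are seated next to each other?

Glue Quinn and Jae into a block (2 internal orders). Seating 7 units around a circle gives (6)! arrangements.
So 2 × (6)! = 2 × 720 = 1440.

1440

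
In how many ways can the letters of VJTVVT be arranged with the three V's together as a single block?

12

Treat the 3 copies of V as a single block. The multiset to arrange is then {VVV, J, T, T}, 4 items in all.
That gives (4)!/(2!) = 12 arrangements.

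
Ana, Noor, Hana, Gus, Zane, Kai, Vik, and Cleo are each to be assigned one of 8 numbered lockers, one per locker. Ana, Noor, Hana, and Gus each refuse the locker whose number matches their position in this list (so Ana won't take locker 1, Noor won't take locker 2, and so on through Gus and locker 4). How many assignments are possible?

24024

Let Aᵢ (for 1 ≤ i ≤ 4) be the placements that put person i in their forbidden locker. Any j of these fix j positions, leaving (8−j)! ways to fill the rest, and there are C(4,j) ways to pick which j.
By inclusion–exclusion, the number of valid placements is Σ_{j=0}^{4} (−1)^j C(4,j)·(8−j)!.
Computing: 40320 − 20160 + 4320 − 480 + 24 = 24024.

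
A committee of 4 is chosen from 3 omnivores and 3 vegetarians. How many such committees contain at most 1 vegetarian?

Split by how many vegetarians are chosen (0 through 1).
Sum: C(3,0)·C(3,4) + C(3,1)·C(3,3) = 0 + 3 = 3.

3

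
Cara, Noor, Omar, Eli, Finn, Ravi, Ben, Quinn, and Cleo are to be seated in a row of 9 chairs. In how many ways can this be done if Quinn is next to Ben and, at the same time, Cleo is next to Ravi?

Treat {Quinn,Ben} as one block (2 orders) and {Cleo,Ravi} as another (2 orders).
That leaves 7 units to arrange: 2 × 2 × 7! = 4 × 5040 = 20160.

20160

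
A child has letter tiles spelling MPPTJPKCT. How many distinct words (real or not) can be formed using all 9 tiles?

30240

The 9 letters of MPPTJPKCT have repeats: P appearing 3 times and T appearing twice.
So there are 9! / (3!·2!) = 30240 distinguishable arrangements.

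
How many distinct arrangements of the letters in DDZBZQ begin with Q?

With the first slot taken by Q, it remains to arrange the other 5 letters (DDZBZ).
Those 5 letters have D appearing twice and Z appearing twice, giving (5)!/(2!·2!) = 30.

30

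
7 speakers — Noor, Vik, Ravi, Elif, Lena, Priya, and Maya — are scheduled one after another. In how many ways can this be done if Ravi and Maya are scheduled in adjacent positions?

1440

Place the 5 others and the Ravi-Maya pair as 6 objects in a line; the pair has 2 internal arrangements.
That gives 2 × 6! = 2 × 720 = 1440.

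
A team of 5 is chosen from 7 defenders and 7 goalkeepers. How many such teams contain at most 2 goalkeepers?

1001

Split by how many goalkeepers are chosen (0 through 2).
Sum: C(7,0)·C(7,5) + C(7,1)·C(7,4) + C(7,2)·C(7,3) = 21 + 245 + 735 = 1001.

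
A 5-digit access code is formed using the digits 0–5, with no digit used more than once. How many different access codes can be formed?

720

This is a permutation of 5 out of 6: P(6,5) = 6!/1!.
That product is 6 × 5 × 4 × 3 × 2 = 720.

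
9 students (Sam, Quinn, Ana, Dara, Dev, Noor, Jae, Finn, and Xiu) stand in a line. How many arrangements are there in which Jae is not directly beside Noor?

282240

There are 9! = 362880 arrangements in all. If Jae and Noor are adjacent, merging them into one block gives 2·(8)! = 80640 arrangements.
So 362880 − 80640 = 282240 arrangements keep them apart.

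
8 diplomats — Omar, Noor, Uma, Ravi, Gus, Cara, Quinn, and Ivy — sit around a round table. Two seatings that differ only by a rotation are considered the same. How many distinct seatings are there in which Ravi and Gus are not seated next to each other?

3600

Without the restriction there are (7)! = 5040 seatings.
Those with Ravi next to Gus: fuse the pair into one unit and seat 7 units around a circle — 2·(6)! = 1440.
Subtracting, 5040 − 1440 = 3600.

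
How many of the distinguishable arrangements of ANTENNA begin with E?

60

Fix E in the first position and arrange the remaining 6 letters.
Those 6 letters have A appearing twice and N appearing 3 times, giving (6)!/(3!·2!) = 60.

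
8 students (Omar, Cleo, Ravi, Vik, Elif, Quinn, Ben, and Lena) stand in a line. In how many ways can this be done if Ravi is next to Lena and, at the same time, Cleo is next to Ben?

Treat {Ravi,Lena} as one block (2 orders) and {Cleo,Ben} as another (2 orders).
That leaves 6 units to arrange: 2 × 2 × 6! = 4 × 720 = 2880.

2880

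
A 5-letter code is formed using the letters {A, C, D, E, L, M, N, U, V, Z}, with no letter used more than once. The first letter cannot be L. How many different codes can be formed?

The first letter has 10−1 = 9 choices (anything except L).
The remaining 4 letters are filled from the other 9 symbols without repetition: 9 × 8 × 7 × 6 = 3024.
Total: 9 × 3024 = 27216.

27216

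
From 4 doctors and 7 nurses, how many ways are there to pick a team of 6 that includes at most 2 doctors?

301

Split by how many doctors are chosen (0 through 2).
Sum: C(4,0)·C(7,6) + C(4,1)·C(7,5) + C(4,2)·C(7,4) = 7 + 84 + 210 = 301.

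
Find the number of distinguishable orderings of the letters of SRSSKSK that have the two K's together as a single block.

Treat the 2 copies of K as a single block. The multiset to arrange is then {KK, R, S, S, S, S}, 6 items in all.
That gives (6)!/(4!) = 30 arrangements.

30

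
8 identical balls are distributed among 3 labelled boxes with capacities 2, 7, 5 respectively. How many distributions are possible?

17

Without the upper bounds there are C(10,2) = 45 ways to split 8 among 3 boxes.
Subtract solutions that violate a single cap (substitute x_i' = x_i − (cap_i+1)): x_1 ≥ 3 gives C(7,2) = 21; x_2 ≥ 8 gives C(2,2) = 1; x_3 ≥ 6 gives C(4,2) = 6. Together 28.
No two caps can be exceeded simultaneously, so the pair terms are all 0.
By inclusion–exclusion the count is 45 − 28 + 0 = 17.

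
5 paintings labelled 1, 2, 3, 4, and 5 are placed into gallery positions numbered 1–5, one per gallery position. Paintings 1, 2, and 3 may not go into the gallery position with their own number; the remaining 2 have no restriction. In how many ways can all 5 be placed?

64

Let Aᵢ (for i ∈ {1, 2, 3}) be the placements that put painting i in its forbidden gallery position. Any j of these fix j positions, leaving (5−j)! ways to fill the rest, and there are C(3,j) ways to pick which j.
By inclusion–exclusion, the number of valid placements is Σ_{j=0}^{3} (−1)^j C(3,j)·(5−j)!.
Computing: 120 − 72 + 18 − 2 = 64.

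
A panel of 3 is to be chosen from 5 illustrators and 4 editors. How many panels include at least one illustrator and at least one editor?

70

Total 3-person selections from all 9: C(9,3) = 84.
Selections missing a whole group: no illustrators → C(4,3) = 4; no editors → C(5,3) = 10.
Both groups omitted at once is impossible, so 84 − 14 = 70.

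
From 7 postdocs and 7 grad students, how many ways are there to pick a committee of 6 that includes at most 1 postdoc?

154

Split by how many postdocs are chosen (0 through 1).
Sum: C(7,0)·C(7,6) + C(7,1)·C(7,5) = 7 + 147 = 154.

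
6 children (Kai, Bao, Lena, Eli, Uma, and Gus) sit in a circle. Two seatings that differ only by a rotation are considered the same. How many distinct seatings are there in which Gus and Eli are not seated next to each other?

72

Without the restriction there are (5)! = 120 seatings.
Seatings with Gus beside Eli: treat them as a block with 2 internal orders, giving 2 × (4)! = 48.
Subtracting, 120 − 48 = 72.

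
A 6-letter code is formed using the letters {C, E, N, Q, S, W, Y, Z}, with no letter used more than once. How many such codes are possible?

20160

This is a permutation of 6 out of 8: P(8,6) = 8!/2!.
That product is 8 × 7 × 6 × 5 × 4 × 3 = 20160.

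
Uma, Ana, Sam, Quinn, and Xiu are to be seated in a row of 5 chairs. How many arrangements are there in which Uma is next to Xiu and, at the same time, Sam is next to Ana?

Treat {Uma,Xiu} as one block (2 orders) and {Sam,Ana} as another (2 orders).
That leaves 3 units to arrange: 2 × 2 × 3! = 4 × 6 = 24.

24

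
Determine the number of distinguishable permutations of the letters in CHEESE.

Letter multiplicities in CHEESE: C×1, E×3, H×1, S×1.
The number of distinct arrangements is 6!/(3!) = 720/6 = 120.

120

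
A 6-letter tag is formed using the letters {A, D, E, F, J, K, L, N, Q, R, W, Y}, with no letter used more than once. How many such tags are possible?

Choose and order 6 of the 12 symbols: the first letter has 12 options, the next 11, and so on down to 7.
12 × 11 × 10 × 9 × 8 × 7 = 665280.

665280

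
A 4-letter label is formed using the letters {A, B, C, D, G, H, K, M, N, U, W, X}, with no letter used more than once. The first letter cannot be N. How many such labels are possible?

10890

The first letter has 12−1 = 11 choices (anything except N).
The remaining 3 letters are filled from the other 11 symbols without repetition: 11 × 10 × 9 = 990.
Total: 11 × 990 = 10890.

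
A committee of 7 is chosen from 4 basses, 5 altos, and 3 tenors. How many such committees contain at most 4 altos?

771

Split by how many altos are chosen (0 through 4).
Sum: C(5,0)·C(7,7) + C(5,1)·C(7,6) + C(5,2)·C(7,5) + C(5,3)·C(7,4) + C(5,4)·C(7,3) = 1 + 35 + 210 + 350 + 175 = 771.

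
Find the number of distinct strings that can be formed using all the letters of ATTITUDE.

6720

ATTITUDE has 8 letters with T appearing 3 times.
Dividing 8! = 40320 by 3! = 6 for the repeated letters gives 6720.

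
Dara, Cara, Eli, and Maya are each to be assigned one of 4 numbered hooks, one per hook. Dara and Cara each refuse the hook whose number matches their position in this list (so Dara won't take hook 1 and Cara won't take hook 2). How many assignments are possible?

Let Aᵢ (for i ∈ {1, 2}) be the placements that put person i in their forbidden hook. Any j of these fix j positions, leaving (4−j)! ways to fill the rest, and there are C(2,j) ways to pick which j.
By inclusion–exclusion, the number of valid placements is Σ_{j=0}^{2} (−1)^j C(2,j)·(4−j)!.
Computing: 24 − 12 + 2 = 14.

14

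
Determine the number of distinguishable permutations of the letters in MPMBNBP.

630

MPMBNBP has 7 letters with B appearing twice, M appearing twice, and P appearing twice.
The number of distinct arrangements is 7!/(2!·2!·2!) = 5040/8 = 630.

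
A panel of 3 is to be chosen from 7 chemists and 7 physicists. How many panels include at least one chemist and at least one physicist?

294

With no constraint there are C(14,3) = 364 possible selections.
Subtract selections that omit an entire group: no chemists → C(7,3) = 35; no physicists → C(7,3) = 35.
Both groups omitted at once is impossible, so 364 − 70 = 294.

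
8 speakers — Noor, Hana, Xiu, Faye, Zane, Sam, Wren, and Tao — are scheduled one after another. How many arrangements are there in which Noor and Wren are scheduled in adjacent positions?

Glue Noor and Wren into one block (2 internal orders), leaving 7 units to arrange in a row.
That gives 2 × 7! = 2 × 5040 = 10080.

10080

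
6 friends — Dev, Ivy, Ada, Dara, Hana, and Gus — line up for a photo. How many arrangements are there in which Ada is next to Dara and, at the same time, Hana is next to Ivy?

Treat {Ada,Dara} as one block (2 orders) and {Hana,Ivy} as another (2 orders).
That leaves 4 units to arrange: 2 × 2 × 4! = 4 × 24 = 96.

96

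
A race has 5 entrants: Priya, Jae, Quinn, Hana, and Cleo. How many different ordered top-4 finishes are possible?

120

This is an ordered selection of 4 from 5: P(5,4).
That gives 5 × 4 × 3 × 2 = 120.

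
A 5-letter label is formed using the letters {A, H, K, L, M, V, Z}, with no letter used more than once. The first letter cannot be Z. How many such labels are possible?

2160

The first letter has 7−1 = 6 choices (anything except Z).
The remaining 4 letters are filled from the other 6 symbols without repetition: 6 × 5 × 4 × 3 = 360.
Total: 6 × 360 = 2160.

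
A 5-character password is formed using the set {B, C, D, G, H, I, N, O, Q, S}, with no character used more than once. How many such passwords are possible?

30240

With no repetition, fill the 5 characters in order: 10 choices, then 9, down to 6.
10 × 9 × 8 × 7 × 6 = 30240.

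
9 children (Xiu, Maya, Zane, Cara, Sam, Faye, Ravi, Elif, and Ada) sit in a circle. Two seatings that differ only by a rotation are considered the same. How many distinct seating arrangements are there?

Seat Xiu anywhere (absorbing the rotational symmetry), then permute the other 8: (8)! = 40320.

40320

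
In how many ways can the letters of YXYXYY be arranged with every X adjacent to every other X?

5

Treat the 2 copies of X as a single block. The multiset to arrange is then {XX, Y, Y, Y, Y}, 5 items in all.
That gives (5)!/(4!) = 5 arrangements.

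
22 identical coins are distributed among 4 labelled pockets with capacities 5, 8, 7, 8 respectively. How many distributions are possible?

By stars and bars, unrestricted non-negative solutions to x_1+…+x_4 = 22 number C(22+3,3) = 2300.
Subtract solutions that violate a single cap (substitute x_i' = x_i − (cap_i+1)): x_1 ≥ 6 gives C(19,3) = 969; x_2 ≥ 9 gives C(16,3) = 560; x_3 ≥ 8 gives C(17,3) = 680; x_4 ≥ 9 gives C(16,3) = 560. Together 2769.
Add back pairs where two caps are both exceeded: 120 + 165 + 120 + 56 + 35 + 56 = 552.
By inclusion–exclusion the count is 2300 − 2769 + 552 = 83.

83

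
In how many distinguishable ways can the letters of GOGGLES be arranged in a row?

Letter multiplicities in GOGGLES: E×1, G×3, L×1, O×1, S×1.
The number of distinct arrangements is 7!/(3!) = 5040/6 = 840.

840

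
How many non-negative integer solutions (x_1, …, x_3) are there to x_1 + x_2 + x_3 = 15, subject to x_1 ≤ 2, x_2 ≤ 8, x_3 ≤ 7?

Without the upper bounds there are C(17,2) = 136 ways to split 15 among 3 variables.
Subtract solutions that violate a single cap (substitute x_i' = x_i − (cap_i+1)): x_1 ≥ 3 gives C(14,2) = 91; x_2 ≥ 9 gives C(8,2) = 28; x_3 ≥ 8 gives C(9,2) = 36. Together 155.
Add back pairs where two caps are both exceeded: 10 + 15 + 0 = 25.
By inclusion–exclusion the count is 136 − 155 + 25 = 6.

6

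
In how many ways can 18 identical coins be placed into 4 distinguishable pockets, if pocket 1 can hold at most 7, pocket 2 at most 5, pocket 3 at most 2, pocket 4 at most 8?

By stars and bars, unrestricted non-negative solutions to x_1+…+x_4 = 18 number C(18+3,3) = 1330.
Subtract solutions that violate a single cap (substitute x_i' = x_i − (cap_i+1)): x_1 ≥ 8 gives C(13,3) = 286; x_2 ≥ 6 gives C(15,3) = 455; x_3 ≥ 3 gives C(18,3) = 816; x_4 ≥ 9 gives C(12,3) = 220. Together 1777.
Add back pairs where two caps are both exceeded: 35 + 120 + 4 + 220 + 20 + 84 = 483.
Subtract triples: 4 + 0 + 0 + 1 = 5.
By inclusion–exclusion the count is 1330 − 1777 + 483 − 5 = 31.

31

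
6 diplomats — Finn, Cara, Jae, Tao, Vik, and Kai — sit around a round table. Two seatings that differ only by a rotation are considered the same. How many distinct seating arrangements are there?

Around a circle, 6 distinct people have 6!/6 = (5)! = 120 rotationally distinct seatings.

120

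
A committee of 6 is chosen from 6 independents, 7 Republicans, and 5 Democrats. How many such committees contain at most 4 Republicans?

Split by how many Republicans are chosen (0 through 4).
Sum: C(7,0)·C(11,6) + C(7,1)·C(11,5) + C(7,2)·C(11,4) + C(7,3)·C(11,3) + C(7,4)·C(11,2) = 462 + 3234 + 6930 + 5775 + 1925 = 18326.

18326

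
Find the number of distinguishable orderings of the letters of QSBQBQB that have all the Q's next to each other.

Treat the 3 copies of Q as a single block. The multiset to arrange is then {QQQ, B, B, B, S}, 5 items in all.
That gives (5)!/(3!) = 20 arrangements.

20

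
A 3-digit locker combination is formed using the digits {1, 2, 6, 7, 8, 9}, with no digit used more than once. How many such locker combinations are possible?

With no repetition, fill the 3 digits in order: 6 choices, then 5, down to 4.
6 × 5 × 4 = 120.

120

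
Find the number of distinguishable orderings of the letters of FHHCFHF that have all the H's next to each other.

20

Treat the 3 copies of H as a single block. The multiset to arrange is then {HHH, C, F, F, F}, 5 items in all.
That gives (5)!/(3!) = 20 arrangements.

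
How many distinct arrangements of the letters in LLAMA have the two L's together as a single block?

12

Treat the 2 copies of L as a single block. The multiset to arrange is then {LL, A, A, M}, 4 items in all.
That gives (4)!/(2!) = 12 arrangements.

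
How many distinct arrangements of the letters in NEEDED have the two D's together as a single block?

20

Treat the 2 copies of D as a single block. The multiset to arrange is then {DD, E, E, E, N}, 5 items in all.
That gives (5)!/(3!) = 20 arrangements.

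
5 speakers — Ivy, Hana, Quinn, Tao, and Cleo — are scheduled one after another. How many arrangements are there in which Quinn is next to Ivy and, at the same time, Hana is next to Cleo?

Treat {Quinn,Ivy} as one block (2 orders) and {Hana,Cleo} as another (2 orders).
That leaves 3 units to arrange: 2 × 2 × 3! = 4 × 6 = 24.

24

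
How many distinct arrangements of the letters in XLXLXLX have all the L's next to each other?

5

Treat the 3 copies of L as a single block. The multiset to arrange is then {LLL, X, X, X, X}, 5 items in all.
That gives (5)!/(4!) = 5 arrangements.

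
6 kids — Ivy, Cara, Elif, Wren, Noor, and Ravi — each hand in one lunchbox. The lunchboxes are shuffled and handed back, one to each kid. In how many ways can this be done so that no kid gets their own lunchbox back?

Let Aᵢ be the assignments in which kid i gets their own lunchbox. We want the size of the complement of A₁∪…∪A_6.
By inclusion–exclusion this is Σ_{j=0}^{6} (−1)^j C(6,j)·(6−j)!.
Computing: 720 − 720 + 360 − 120 + 30 − 6 + 1 = 265.

265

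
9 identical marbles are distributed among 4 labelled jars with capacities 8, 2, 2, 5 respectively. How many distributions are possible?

53

By stars and bars, unrestricted non-negative solutions to x_1+…+x_4 = 9 number C(9+3,3) = 220.
Subtract solutions that violate a single cap (substitute x_i' = x_i − (cap_i+1)): x_1 ≥ 9 gives C(3,3) = 1; x_2 ≥ 3 gives C(9,3) = 84; x_3 ≥ 3 gives C(9,3) = 84; x_4 ≥ 6 gives C(6,3) = 20. Together 189.
Add back pairs where two caps are both exceeded: 0 + 0 + 0 + 20 + 1 + 1 = 22.
By inclusion–exclusion the count is 220 − 189 + 22 = 53.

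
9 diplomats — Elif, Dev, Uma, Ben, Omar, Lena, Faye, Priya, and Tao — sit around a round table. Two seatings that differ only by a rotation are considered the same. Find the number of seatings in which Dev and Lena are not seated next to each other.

30240

Without the restriction there are (8)! = 40320 seatings.
Those with Dev next to Lena: fuse the pair into one unit and seat 8 units around a circle — 2·(7)! = 10080.
Subtracting, 40320 − 10080 = 30240.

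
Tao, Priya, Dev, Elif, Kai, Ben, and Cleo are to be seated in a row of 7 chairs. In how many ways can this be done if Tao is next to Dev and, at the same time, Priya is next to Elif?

Treat {Tao,Dev} as one block (2 orders) and {Priya,Elif} as another (2 orders).
That leaves 5 units to arrange: 2 × 2 × 5! = 4 × 120 = 480.

480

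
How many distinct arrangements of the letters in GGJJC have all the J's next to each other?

12

Treat the 2 copies of J as a single block. The multiset to arrange is then {JJ, C, G, G}, 4 items in all.
That gives (4)!/(2!) = 12 arrangements.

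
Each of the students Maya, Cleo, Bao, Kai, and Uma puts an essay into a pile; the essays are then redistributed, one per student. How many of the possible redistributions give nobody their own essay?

44

This is the derangement count D_5: permutations of 5 items with no fixed point.
By inclusion–exclusion this is Σ_{j=0}^{5} (−1)^j C(5,j)·(5−j)!.
Computing: 120 − 120 + 60 − 20 + 5 − 1 = 44.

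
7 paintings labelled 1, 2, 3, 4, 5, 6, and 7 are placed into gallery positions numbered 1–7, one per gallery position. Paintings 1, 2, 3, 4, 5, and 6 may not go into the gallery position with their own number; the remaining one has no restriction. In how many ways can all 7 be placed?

2119

Let Aᵢ (for 1 ≤ i ≤ 6) be the placements that put painting i in its forbidden gallery position. Any j of these fix j positions, leaving (7−j)! ways to fill the rest, and there are C(6,j) ways to pick which j.
By inclusion–exclusion, the number of valid placements is Σ_{j=0}^{6} (−1)^j C(6,j)·(7−j)!.
Computing: 5040 − 4320 + 1800 − 480 + 90 − 12 + 1 = 2119.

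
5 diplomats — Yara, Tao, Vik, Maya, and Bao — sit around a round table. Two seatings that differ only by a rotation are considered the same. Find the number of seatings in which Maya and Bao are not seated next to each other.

12

All circular seatings of 5 people number (4)! = 24.
Seatings with Maya beside Bao: treat them as a block with 2 internal orders, giving 2 × (3)! = 12.
Subtracting, 24 − 12 = 12.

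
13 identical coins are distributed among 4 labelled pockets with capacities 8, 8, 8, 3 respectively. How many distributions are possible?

238

Ignoring the caps, the number of non-negative solutions to x_1+…+x_4 = 13 is C(16,3) = 560.
Subtract solutions that violate a single cap (substitute x_i' = x_i − (cap_i+1)): x_1 ≥ 9 gives C(7,3) = 35; x_2 ≥ 9 gives C(7,3) = 35; x_3 ≥ 9 gives C(7,3) = 35; x_4 ≥ 4 gives C(12,3) = 220. Together 325.
Add back pairs where two caps are both exceeded: 0 + 0 + 1 + 0 + 1 + 1 = 3.
By inclusion–exclusion the count is 560 − 325 + 3 = 238.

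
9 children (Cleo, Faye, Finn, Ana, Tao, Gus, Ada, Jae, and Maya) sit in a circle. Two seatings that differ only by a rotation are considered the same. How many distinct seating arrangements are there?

Fix one person's seat to break rotational symmetry; the remaining 8 people can be arranged in (8)! = 40320 ways.

40320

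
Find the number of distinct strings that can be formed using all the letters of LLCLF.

20

LLCLF has 5 letters with L appearing 3 times.
The number of distinct arrangements is 5!/(3!) = 120/6 = 20.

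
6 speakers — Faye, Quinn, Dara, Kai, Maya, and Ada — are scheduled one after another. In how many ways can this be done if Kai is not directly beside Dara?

480

There are 6! = 720 arrangements in all. If Kai and Dara are adjacent, merging them into one block gives 2·(5)! = 240 arrangements.
So 720 − 240 = 480 arrangements keep them apart.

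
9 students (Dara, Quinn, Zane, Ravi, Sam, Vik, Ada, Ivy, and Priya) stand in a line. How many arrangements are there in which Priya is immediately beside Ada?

Glue Priya and Ada into one block (2 internal orders), leaving 8 units to arrange in a row.
So the count is 2·(8)! = 80640.

80640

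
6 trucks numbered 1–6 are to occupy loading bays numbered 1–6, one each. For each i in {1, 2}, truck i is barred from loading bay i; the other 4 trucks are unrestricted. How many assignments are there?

Let Aᵢ (for i ∈ {1, 2}) be the placements that put truck i in its forbidden loading bay. Any j of these fix j positions, leaving (6−j)! ways to fill the rest, and there are C(2,j) ways to pick which j.
By inclusion–exclusion, the number of valid placements is Σ_{j=0}^{2} (−1)^j C(2,j)·(6−j)!.
Computing: 720 − 240 + 24 = 504.

504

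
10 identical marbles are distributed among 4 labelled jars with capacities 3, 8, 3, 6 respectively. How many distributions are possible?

By stars and bars, unrestricted non-negative solutions to x_1+…+x_4 = 10 number C(10+3,3) = 286.
Subtract solutions that violate a single cap (substitute x_i' = x_i − (cap_i+1)): x_1 ≥ 4 gives C(9,3) = 84; x_2 ≥ 9 gives C(4,3) = 4; x_3 ≥ 4 gives C(9,3) = 84; x_4 ≥ 7 gives C(6,3) = 20. Together 192.
Add back pairs where two caps are both exceeded: 0 + 10 + 0 + 0 + 0 + 0 = 10.
By inclusion–exclusion the count is 286 − 192 + 10 = 104.

104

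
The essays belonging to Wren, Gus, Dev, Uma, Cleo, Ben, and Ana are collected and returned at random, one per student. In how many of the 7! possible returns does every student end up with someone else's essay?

1854

This is the derangement count D_7: permutations of 7 items with no fixed point.
By inclusion–exclusion this is Σ_{j=0}^{7} (−1)^j C(7,j)·(7−j)!.
Computing: 5040 − 5040 + 2520 − 840 + 210 − 42 + 7 − 1 = 1854.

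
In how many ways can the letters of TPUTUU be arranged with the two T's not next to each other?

40

There are 6!/(3!·2!) = 60 arrangements of TPUTUU in total.
Arrangements with the T's together: treat TT as one letter, giving (5)!/(3!) = 20.
Hence 60 − 20 = 40.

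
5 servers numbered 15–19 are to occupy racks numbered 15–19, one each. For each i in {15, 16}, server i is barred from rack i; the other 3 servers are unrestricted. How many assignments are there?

78

Let Aᵢ (for i ∈ {15, 16}) be the placements that put server i in its forbidden rack. Any j of these fix j positions, leaving (5−j)! ways to fill the rest, and there are C(2,j) ways to pick which j.
By inclusion–exclusion, the number of valid placements is Σ_{j=0}^{2} (−1)^j C(2,j)·(5−j)!.
Computing: 120 − 48 + 6 = 78.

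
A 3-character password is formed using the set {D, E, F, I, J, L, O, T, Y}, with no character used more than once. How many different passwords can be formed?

504

Choose and order 3 of the 9 symbols: the first character has 9 options, the next 8, then 7.
9 × 8 × 7 = 504.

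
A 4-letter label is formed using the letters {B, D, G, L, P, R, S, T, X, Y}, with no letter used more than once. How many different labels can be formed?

5040

With no repetition, fill the 4 letters in order: 10 choices, then 9, down to 7.
That product is 10 × 9 × 8 × 7 = 5040.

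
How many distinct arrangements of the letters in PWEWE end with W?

12

Fix W in the last position and arrange the remaining 4 letters.
Those 4 letters have E appearing twice, giving (4)!/(2!) = 12.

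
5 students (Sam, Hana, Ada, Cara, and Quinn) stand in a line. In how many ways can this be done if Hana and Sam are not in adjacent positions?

There are 5! = 120 arrangements in all. If Hana and Sam are adjacent, merging them into one block gives 2·(4)! = 48 arrangements.
Complementary counting: 120 − 48 = 72.

72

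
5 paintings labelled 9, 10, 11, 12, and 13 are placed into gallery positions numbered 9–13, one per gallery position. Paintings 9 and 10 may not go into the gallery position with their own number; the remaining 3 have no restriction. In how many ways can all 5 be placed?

78

Let Aᵢ (for i ∈ {9, 10}) be the placements that put painting i in its forbidden gallery position. Any j of these fix j positions, leaving (5−j)! ways to fill the rest, and there are C(2,j) ways to pick which j.
By inclusion–exclusion, the number of valid placements is Σ_{j=0}^{2} (−1)^j C(2,j)·(5−j)!.
Computing: 120 − 48 + 6 = 78.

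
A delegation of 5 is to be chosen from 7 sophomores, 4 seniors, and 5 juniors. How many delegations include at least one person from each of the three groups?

With no constraint there are C(16,5) = 4368 possible selections.
Selections missing a whole group: no sophomores → C(9,5) = 126; no seniors → C(12,5) = 792; no juniors → C(11,5) = 462.
Add back selections omitting two groups (i.e. drawn from a single group): C(7,5) + C(4,5) + C(5,5) = 22.
By inclusion–exclusion: 4368 − 1380 + 22 = 3010.

3010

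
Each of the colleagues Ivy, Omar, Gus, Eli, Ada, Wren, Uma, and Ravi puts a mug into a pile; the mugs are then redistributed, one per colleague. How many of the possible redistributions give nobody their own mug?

14833

Let Aᵢ be the assignments in which colleague i gets their own mug. We want the size of the complement of A₁∪…∪A_8.
By inclusion–exclusion this is Σ_{j=0}^{8} (−1)^j C(8,j)·(8−j)!.
Computing: 40320 − 40320 + 20160 − 6720 + 1680 − 336 + 56 − 8 + 1 = 14833.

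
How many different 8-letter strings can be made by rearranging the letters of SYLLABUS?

10080

SYLLABUS has 8 letters with L appearing twice and S appearing twice.
Dividing 8! = 40320 by 2!·2! = 4 for the repeated letters gives 10080.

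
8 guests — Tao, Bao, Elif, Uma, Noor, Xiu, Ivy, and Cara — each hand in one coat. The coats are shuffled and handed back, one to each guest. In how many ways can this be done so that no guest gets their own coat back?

14833

This is the derangement count D_8: permutations of 8 items with no fixed point.
By inclusion–exclusion this is Σ_{j=0}^{8} (−1)^j C(8,j)·(8−j)!.
Computing: 40320 − 40320 + 20160 − 6720 + 1680 − 336 + 56 − 8 + 1 = 14833.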